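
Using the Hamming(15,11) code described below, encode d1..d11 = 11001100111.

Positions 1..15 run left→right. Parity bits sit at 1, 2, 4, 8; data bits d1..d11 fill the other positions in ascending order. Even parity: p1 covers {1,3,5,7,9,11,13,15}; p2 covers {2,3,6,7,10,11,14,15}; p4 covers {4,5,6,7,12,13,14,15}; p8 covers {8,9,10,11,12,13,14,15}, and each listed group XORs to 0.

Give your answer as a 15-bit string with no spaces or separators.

101010011100111

Place data at non-parity positions: p1 p2 1 p4 1 0 0 p8 1 1 0 0 1 1 1
p1 (pos 1,3,5,7,9,11,13,15): XOR of data positions = 1⊕1⊕0⊕1⊕0⊕1⊕1 = 1
p2 (pos 2,3,6,7,10,11,14,15): XOR of data positions = 1⊕0⊕0⊕1⊕0⊕1⊕1 = 0
p4 (pos 4,5,6,7,12,13,14,15): XOR of data positions = 1⊕0⊕0⊕0⊕1⊕1⊕1 = 0
p8 (pos 8,9,10,11,12,13,14,15): XOR of data positions = 1⊕1⊕0⊕0⊕1⊕1⊕1 = 1
Codeword: 101010011100111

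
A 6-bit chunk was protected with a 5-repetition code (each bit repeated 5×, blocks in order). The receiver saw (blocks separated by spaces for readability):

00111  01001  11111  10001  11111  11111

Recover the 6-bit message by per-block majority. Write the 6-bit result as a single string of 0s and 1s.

Block 1 (00111): 3 ones → 1
Block 2 (01001): 2 ones → 0
Block 3 (11111): 5 ones → 1
Block 4 (10001): 2 ones → 0
Block 5 (11111): 5 ones → 1
Block 6 (11111): 5 ones → 1

101011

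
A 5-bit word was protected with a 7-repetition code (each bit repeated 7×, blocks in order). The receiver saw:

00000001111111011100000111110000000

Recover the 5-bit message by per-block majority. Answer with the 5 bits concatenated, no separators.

01010

Block 1 (0000000): 0 ones → 0
Block 2 (1111111): 7 ones → 1
Block 3 (0111000): 3 ones → 0
Block 4 (0011111): 5 ones → 1
Block 5 (0000000): 0 ones → 0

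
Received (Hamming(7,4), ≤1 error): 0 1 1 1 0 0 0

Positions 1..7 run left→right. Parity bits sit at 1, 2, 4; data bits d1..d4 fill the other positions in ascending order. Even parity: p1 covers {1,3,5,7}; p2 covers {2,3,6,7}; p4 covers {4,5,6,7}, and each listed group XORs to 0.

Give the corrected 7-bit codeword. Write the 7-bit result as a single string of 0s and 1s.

0111100

s1 (pos 1,3,5,7): 0⊕1⊕0⊕0 = 1
s2 (pos 2,3,6,7): 1⊕1⊕0⊕0 = 0
s4 (pos 4,5,6,7): 1⊕0⊕0⊕0 = 1
Syndrome s4…s1 = 101 → error at position 5.
Flip position 5: 0111000 → 0111100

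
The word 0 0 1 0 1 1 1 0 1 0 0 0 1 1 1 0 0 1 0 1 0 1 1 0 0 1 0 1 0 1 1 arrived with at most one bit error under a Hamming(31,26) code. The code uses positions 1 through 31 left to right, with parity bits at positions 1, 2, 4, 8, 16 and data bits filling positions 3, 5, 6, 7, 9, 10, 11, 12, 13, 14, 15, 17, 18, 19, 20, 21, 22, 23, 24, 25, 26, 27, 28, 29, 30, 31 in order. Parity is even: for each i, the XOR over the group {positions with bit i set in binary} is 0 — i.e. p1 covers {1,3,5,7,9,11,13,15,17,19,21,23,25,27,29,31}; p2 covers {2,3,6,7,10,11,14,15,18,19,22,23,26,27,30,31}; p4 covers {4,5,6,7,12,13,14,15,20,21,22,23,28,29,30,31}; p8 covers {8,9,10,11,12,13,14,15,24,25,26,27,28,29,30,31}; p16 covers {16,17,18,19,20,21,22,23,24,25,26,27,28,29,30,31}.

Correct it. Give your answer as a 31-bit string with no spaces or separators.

0110111010001110010101100101011

s1 (pos 1,3,5,7,9,11,13,15,17,19,21,23,25,27,29,31): 0⊕1⊕1⊕1⊕1⊕0⊕1⊕1⊕0⊕0⊕0⊕1⊕0⊕0⊕0⊕1 = 0
s2 (pos 2,3,6,7,10,11,14,15,18,19,22,23,26,27,30,31): 0⊕1⊕1⊕1⊕0⊕0⊕1⊕1⊕1⊕0⊕1⊕1⊕1⊕0⊕1⊕1 = 1
s4 (pos 4,5,6,7,12,13,14,15,20,21,22,23,28,29,30,31): 0⊕1⊕1⊕1⊕0⊕1⊕1⊕1⊕1⊕0⊕1⊕1⊕1⊕0⊕1⊕1 = 0
s8 (pos 8,9,10,11,12,13,14,15,24,25,26,27,28,29,30,31): 0⊕1⊕0⊕0⊕0⊕1⊕1⊕1⊕0⊕0⊕1⊕0⊕1⊕0⊕1⊕1 = 0
s16 (pos 16,17,18,19,20,21,22,23,24,25,26,27,28,29,30,31): 0⊕0⊕1⊕0⊕1⊕0⊕1⊕1⊕0⊕0⊕1⊕0⊕1⊕0⊕1⊕1 = 0
Syndrome s16…s1 = 00010 → error at position 2.
Flip position 2: 0010111010001110010101100101011 → 0110111010001110010101100101011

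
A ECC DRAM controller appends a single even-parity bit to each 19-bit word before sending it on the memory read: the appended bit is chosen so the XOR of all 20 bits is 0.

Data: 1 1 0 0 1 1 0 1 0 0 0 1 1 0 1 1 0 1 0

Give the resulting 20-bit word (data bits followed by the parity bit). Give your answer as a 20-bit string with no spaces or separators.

11001101000110110100

XOR of the 19 data bits: 1⊕1⊕0⊕0⊕1⊕1⊕0⊕1⊕0⊕0⊕0⊕1⊕1⊕0⊕1⊕1⊕0⊕1⊕0 = 0
Parity bit = 0 (so all 20 bits XOR to 0).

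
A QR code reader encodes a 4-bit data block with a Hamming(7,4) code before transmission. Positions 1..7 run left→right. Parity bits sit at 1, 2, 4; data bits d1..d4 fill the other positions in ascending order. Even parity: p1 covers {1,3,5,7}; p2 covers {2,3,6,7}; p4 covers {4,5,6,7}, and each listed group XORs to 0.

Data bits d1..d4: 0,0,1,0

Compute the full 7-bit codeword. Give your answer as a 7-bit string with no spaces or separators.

0101010

Place data at non-parity positions: p1 p2 0 p4 0 1 0
p1 (pos 1,3,5,7): XOR of data positions = 0⊕0⊕0 = 0
p2 (pos 2,3,6,7): XOR of data positions = 0⊕1⊕0 = 1
p4 (pos 4,5,6,7): XOR of data positions = 0⊕1⊕0 = 1
Codeword: 0101010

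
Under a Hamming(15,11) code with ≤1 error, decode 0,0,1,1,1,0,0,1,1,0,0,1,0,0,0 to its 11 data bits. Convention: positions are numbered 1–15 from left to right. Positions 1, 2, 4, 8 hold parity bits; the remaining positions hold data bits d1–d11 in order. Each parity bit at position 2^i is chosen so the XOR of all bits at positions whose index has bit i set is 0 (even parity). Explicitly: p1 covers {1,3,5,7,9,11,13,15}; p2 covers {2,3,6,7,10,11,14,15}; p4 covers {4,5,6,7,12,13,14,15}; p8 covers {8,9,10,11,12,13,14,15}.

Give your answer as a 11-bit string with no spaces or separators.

s1 (pos 1,3,5,7,9,11,13,15): 0⊕1⊕1⊕0⊕1⊕0⊕0⊕0 = 1
s2 (pos 2,3,6,7,10,11,14,15): 0⊕1⊕0⊕0⊕0⊕0⊕0⊕0 = 1
s4 (pos 4,5,6,7,12,13,14,15): 1⊕1⊕0⊕0⊕1⊕0⊕0⊕0 = 1
s8 (pos 8,9,10,11,12,13,14,15): 1⊕1⊕0⊕0⊕1⊕0⊕0⊕0 = 1
Syndrome s8…s1 = 1111 → error at position 15.
Flip position 15: 001110011001000 → 001110011001001
Read data bits from positions 3,5,6,7,9,10,11,12,13,14,15: 11001001001

11001001001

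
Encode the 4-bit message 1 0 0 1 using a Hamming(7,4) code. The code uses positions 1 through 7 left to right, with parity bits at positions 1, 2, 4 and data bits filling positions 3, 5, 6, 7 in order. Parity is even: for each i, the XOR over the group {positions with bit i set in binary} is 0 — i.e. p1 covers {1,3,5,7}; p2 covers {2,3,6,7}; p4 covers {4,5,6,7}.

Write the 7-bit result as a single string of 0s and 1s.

0011001

Place data at non-parity positions: p1 p2 1 p4 0 0 1
p1 (pos 1,3,5,7): XOR of data positions = 1⊕0⊕1 = 0
p2 (pos 2,3,6,7): XOR of data positions = 1⊕0⊕1 = 0
p4 (pos 4,5,6,7): XOR of data positions = 0⊕0⊕1 = 1
Codeword: 0011001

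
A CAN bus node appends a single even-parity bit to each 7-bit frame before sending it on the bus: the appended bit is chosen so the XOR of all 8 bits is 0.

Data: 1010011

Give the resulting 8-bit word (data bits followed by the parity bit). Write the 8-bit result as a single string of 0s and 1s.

XOR of the 7 data bits: 1⊕0⊕1⊕0⊕0⊕1⊕1 = 0
Parity bit = 0 (so all 8 bits XOR to 0).

10100110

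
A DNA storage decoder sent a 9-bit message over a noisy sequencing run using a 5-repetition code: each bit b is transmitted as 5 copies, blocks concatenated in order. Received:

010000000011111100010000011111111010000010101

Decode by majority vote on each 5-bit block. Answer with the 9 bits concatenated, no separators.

001001101

Block 1 (01000): 1 one → 0
Block 2 (00000): 0 ones → 0
Block 3 (11111): 5 ones → 1
Block 4 (10001): 2 ones → 0
Block 5 (00000): 0 ones → 0
Block 6 (11111): 5 ones → 1
Block 7 (11101): 4 ones → 1
Block 8 (00000): 0 ones → 0
Block 9 (10101): 3 ones → 1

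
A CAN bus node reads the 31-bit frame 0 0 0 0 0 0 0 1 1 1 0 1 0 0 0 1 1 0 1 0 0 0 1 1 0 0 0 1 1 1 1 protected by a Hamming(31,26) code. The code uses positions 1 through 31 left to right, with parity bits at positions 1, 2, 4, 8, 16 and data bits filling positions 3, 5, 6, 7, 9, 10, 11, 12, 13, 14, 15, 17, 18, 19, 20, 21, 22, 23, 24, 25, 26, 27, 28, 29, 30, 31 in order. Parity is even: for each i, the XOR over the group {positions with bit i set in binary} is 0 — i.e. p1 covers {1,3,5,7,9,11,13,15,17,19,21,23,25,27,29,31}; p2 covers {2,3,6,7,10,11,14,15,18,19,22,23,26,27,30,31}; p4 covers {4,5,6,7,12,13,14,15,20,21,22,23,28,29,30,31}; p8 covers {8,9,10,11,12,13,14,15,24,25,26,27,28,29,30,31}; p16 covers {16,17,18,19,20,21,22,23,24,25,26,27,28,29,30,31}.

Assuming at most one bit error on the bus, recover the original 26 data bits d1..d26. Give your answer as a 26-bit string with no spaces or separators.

00001101000101000110101111

s1 (pos 1,3,5,7,9,11,13,15,17,19,21,23,25,27,29,31): 0⊕0⊕0⊕0⊕1⊕0⊕0⊕0⊕1⊕1⊕0⊕1⊕0⊕0⊕1⊕1 = 0
s2 (pos 2,3,6,7,10,11,14,15,18,19,22,23,26,27,30,31): 0⊕0⊕0⊕0⊕1⊕0⊕0⊕0⊕0⊕1⊕0⊕1⊕0⊕0⊕1⊕1 = 1
s4 (pos 4,5,6,7,12,13,14,15,20,21,22,23,28,29,30,31): 0⊕0⊕0⊕0⊕1⊕0⊕0⊕0⊕0⊕0⊕0⊕1⊕1⊕1⊕1⊕1 = 0
s8 (pos 8,9,10,11,12,13,14,15,24,25,26,27,28,29,30,31): 1⊕1⊕1⊕0⊕1⊕0⊕0⊕0⊕1⊕0⊕0⊕0⊕1⊕1⊕1⊕1 = 1
s16 (pos 16,17,18,19,20,21,22,23,24,25,26,27,28,29,30,31): 1⊕1⊕0⊕1⊕0⊕0⊕0⊕1⊕1⊕0⊕0⊕0⊕1⊕1⊕1⊕1 = 1
Syndrome s16…s1 = 11010 → error at position 26.
Flip position 26: 0000000111010001101000110001111 → 0000000111010001101000110101111
Read data bits from positions 3,5,6,7,9,10,11,12,13,14,15,17,18,19,20,21,22,23,24,25,26,27,28,29,30,31: 00001101000101000110101111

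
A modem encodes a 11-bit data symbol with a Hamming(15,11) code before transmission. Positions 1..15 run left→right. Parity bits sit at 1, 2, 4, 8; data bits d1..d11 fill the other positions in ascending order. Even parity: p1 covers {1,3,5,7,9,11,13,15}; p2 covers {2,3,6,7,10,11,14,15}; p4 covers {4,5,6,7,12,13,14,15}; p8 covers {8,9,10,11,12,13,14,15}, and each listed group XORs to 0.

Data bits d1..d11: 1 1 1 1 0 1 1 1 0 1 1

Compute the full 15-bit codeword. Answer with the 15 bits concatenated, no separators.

111011110111011

Place data at non-parity positions: p1 p2 1 p4 1 1 1 p8 0 1 1 1 0 1 1
p1 (pos 1,3,5,7,9,11,13,15): XOR of data positions = 1⊕1⊕1⊕0⊕1⊕0⊕1 = 1
p2 (pos 2,3,6,7,10,11,14,15): XOR of data positions = 1⊕1⊕1⊕1⊕1⊕1⊕1 = 1
p4 (pos 4,5,6,7,12,13,14,15): XOR of data positions = 1⊕1⊕1⊕1⊕0⊕1⊕1 = 0
p8 (pos 8,9,10,11,12,13,14,15): XOR of data positions = 0⊕1⊕1⊕1⊕0⊕1⊕1 = 1
Codeword: 111011110111011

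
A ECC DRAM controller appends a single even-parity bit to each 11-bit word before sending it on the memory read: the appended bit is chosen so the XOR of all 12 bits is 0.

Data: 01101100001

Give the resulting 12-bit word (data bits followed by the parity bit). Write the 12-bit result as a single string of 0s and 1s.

XOR of the 11 data bits: 0⊕1⊕1⊕0⊕1⊕1⊕0⊕0⊕0⊕0⊕1 = 1
Parity bit = 1 (so all 12 bits XOR to 0).

011011000011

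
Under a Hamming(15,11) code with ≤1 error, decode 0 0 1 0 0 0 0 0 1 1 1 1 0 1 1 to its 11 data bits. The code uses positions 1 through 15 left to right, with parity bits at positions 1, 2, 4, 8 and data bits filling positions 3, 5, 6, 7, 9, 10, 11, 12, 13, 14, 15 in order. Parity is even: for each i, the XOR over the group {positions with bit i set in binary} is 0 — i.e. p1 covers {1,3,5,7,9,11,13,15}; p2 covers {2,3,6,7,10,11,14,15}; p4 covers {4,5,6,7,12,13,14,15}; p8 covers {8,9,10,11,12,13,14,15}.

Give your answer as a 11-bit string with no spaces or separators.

10101111011

s1 (pos 1,3,5,7,9,11,13,15): 0⊕1⊕0⊕0⊕1⊕1⊕0⊕1 = 0
s2 (pos 2,3,6,7,10,11,14,15): 0⊕1⊕0⊕0⊕1⊕1⊕1⊕1 = 1
s4 (pos 4,5,6,7,12,13,14,15): 0⊕0⊕0⊕0⊕1⊕0⊕1⊕1 = 1
s8 (pos 8,9,10,11,12,13,14,15): 0⊕1⊕1⊕1⊕1⊕0⊕1⊕1 = 0
Syndrome s8…s1 = 0110 → error at position 6.
Flip position 6: 001000001111011 → 001001001111011
Read data bits from positions 3,5,6,7,9,10,11,12,13,14,15: 10101111011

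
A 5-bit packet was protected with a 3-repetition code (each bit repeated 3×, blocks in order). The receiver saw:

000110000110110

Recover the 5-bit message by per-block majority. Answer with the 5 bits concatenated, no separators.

Block 1 (000): 0 ones → 0
Block 2 (110): 2 ones → 1
Block 3 (000): 0 ones → 0
Block 4 (110): 2 ones → 1
Block 5 (110): 2 ones → 1

01011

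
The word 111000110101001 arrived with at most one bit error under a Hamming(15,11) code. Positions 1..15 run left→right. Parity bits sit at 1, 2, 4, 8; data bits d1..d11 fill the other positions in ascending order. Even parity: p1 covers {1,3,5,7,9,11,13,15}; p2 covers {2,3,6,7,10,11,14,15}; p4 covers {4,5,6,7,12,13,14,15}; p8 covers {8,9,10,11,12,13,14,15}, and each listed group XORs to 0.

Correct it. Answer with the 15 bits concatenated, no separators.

s1 (pos 1,3,5,7,9,11,13,15): 1⊕1⊕0⊕1⊕0⊕0⊕0⊕1 = 0
s2 (pos 2,3,6,7,10,11,14,15): 1⊕1⊕0⊕1⊕1⊕0⊕0⊕1 = 1
s4 (pos 4,5,6,7,12,13,14,15): 0⊕0⊕0⊕1⊕1⊕0⊕0⊕1 = 1
s8 (pos 8,9,10,11,12,13,14,15): 1⊕0⊕1⊕0⊕1⊕0⊕0⊕1 = 0
Syndrome s8…s1 = 0110 → error at position 6.
Flip position 6: 111000110101001 → 111001110101001

111001110101001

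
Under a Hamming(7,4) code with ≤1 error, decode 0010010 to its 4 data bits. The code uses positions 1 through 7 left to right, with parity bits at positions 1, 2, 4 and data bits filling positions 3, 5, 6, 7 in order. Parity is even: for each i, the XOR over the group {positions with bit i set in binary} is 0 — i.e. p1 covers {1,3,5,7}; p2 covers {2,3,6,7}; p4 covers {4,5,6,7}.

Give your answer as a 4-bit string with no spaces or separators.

s1 (pos 1,3,5,7): 0⊕1⊕0⊕0 = 1
s2 (pos 2,3,6,7): 0⊕1⊕1⊕0 = 0
s4 (pos 4,5,6,7): 0⊕0⊕1⊕0 = 1
Syndrome s4…s1 = 101 → error at position 5.
Flip position 5: 0010010 → 0010110
Read data bits from positions 3,5,6,7: 1110

1110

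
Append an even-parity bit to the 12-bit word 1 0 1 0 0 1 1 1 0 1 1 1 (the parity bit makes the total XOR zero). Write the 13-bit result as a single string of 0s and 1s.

1010011101110

XOR of the 12 data bits: 1⊕0⊕1⊕0⊕0⊕1⊕1⊕1⊕0⊕1⊕1⊕1 = 0
Parity bit = 0 (so all 13 bits XOR to 0).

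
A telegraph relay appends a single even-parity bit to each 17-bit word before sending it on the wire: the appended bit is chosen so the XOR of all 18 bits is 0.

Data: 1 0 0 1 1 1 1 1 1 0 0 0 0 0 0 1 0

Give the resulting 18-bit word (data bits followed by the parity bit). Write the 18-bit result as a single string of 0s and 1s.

100111111000000100

XOR of the 17 data bits: 1⊕0⊕0⊕1⊕1⊕1⊕1⊕1⊕1⊕0⊕0⊕0⊕0⊕0⊕0⊕1⊕0 = 0
Parity bit = 0 (so all 18 bits XOR to 0).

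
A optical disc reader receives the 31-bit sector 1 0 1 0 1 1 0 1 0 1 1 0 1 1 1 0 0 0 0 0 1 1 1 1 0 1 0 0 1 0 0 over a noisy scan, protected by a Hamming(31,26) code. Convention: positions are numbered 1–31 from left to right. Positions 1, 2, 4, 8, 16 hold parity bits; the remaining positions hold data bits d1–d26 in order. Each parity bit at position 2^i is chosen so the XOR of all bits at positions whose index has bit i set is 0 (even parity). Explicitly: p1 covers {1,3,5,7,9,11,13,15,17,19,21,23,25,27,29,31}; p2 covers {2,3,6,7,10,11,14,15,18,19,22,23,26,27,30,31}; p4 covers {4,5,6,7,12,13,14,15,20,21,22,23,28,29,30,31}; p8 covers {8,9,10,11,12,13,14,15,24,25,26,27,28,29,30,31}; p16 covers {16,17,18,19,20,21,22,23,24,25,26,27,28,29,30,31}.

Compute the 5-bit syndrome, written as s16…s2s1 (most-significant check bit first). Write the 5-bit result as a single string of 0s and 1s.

s1 (pos 1,3,5,7,9,11,13,15,17,19,21,23,25,27,29,31): 1⊕1⊕1⊕0⊕0⊕1⊕1⊕1⊕0⊕0⊕1⊕1⊕0⊕0⊕1⊕0 = 1
s2 (pos 2,3,6,7,10,11,14,15,18,19,22,23,26,27,30,31): 0⊕1⊕1⊕0⊕1⊕1⊕1⊕1⊕0⊕0⊕1⊕1⊕1⊕0⊕0⊕0 = 1
s4 (pos 4,5,6,7,12,13,14,15,20,21,22,23,28,29,30,31): 0⊕1⊕1⊕0⊕0⊕1⊕1⊕1⊕0⊕1⊕1⊕1⊕0⊕1⊕0⊕0 = 1
s8 (pos 8,9,10,11,12,13,14,15,24,25,26,27,28,29,30,31): 1⊕0⊕1⊕1⊕0⊕1⊕1⊕1⊕1⊕0⊕1⊕0⊕0⊕1⊕0⊕0 = 1
s16 (pos 16,17,18,19,20,21,22,23,24,25,26,27,28,29,30,31): 0⊕0⊕0⊕0⊕0⊕1⊕1⊕1⊕1⊕0⊕1⊕0⊕0⊕1⊕0⊕0 = 0
Syndrome s16…s1 = 01111 → error at position 15.

01111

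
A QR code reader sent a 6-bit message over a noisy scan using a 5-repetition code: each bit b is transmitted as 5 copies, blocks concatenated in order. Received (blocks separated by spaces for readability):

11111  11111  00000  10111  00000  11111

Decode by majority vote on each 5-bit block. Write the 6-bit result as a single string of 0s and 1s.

Block 1 (11111): 5 ones → 1
Block 2 (11111): 5 ones → 1
Block 3 (00000): 0 ones → 0
Block 4 (10111): 4 ones → 1
Block 5 (00000): 0 ones → 0
Block 6 (11111): 5 ones → 1

110101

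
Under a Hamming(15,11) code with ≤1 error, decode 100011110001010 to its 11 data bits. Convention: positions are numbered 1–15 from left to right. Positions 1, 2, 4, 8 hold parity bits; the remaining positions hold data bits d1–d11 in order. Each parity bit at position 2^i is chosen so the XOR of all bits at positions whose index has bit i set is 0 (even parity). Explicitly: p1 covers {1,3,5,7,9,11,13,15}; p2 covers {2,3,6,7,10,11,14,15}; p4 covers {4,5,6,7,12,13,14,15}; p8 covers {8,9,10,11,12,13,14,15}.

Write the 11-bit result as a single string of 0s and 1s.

01110001011

s1 (pos 1,3,5,7,9,11,13,15): 1⊕0⊕1⊕1⊕0⊕0⊕0⊕0 = 1
s2 (pos 2,3,6,7,10,11,14,15): 0⊕0⊕1⊕1⊕0⊕0⊕1⊕0 = 1
s4 (pos 4,5,6,7,12,13,14,15): 0⊕1⊕1⊕1⊕1⊕0⊕1⊕0 = 1
s8 (pos 8,9,10,11,12,13,14,15): 1⊕0⊕0⊕0⊕1⊕0⊕1⊕0 = 1
Syndrome s8…s1 = 1111 → error at position 15.
Flip position 15: 100011110001010 → 100011110001011
Read data bits from positions 3,5,6,7,9,10,11,12,13,14,15: 01110001011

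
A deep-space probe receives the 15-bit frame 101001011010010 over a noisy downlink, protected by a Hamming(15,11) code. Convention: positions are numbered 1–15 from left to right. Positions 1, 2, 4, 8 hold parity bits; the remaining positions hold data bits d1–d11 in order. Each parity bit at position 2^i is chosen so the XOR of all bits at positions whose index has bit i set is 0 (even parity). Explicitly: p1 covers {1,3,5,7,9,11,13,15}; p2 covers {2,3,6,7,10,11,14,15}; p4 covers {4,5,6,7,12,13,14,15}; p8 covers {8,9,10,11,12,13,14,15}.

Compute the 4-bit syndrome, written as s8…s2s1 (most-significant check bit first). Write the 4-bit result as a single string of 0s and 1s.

s1 (pos 1,3,5,7,9,11,13,15): 1⊕1⊕0⊕0⊕1⊕1⊕0⊕0 = 0
s2 (pos 2,3,6,7,10,11,14,15): 0⊕1⊕1⊕0⊕0⊕1⊕1⊕0 = 0
s4 (pos 4,5,6,7,12,13,14,15): 0⊕0⊕1⊕0⊕0⊕0⊕1⊕0 = 0
s8 (pos 8,9,10,11,12,13,14,15): 1⊕1⊕0⊕1⊕0⊕0⊕1⊕0 = 0
Syndrome s8…s1 = 0000 → no error.

0000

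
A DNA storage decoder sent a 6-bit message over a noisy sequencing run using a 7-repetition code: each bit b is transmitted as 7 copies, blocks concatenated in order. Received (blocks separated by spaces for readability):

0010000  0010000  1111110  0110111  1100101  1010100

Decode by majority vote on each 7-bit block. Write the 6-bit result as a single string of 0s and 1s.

Block 1 (0010000): 1 one → 0
Block 2 (0010000): 1 one → 0
Block 3 (1111110): 6 ones → 1
Block 4 (0110111): 5 ones → 1
Block 5 (1100101): 4 ones → 1
Block 6 (1010100): 3 ones → 0

001110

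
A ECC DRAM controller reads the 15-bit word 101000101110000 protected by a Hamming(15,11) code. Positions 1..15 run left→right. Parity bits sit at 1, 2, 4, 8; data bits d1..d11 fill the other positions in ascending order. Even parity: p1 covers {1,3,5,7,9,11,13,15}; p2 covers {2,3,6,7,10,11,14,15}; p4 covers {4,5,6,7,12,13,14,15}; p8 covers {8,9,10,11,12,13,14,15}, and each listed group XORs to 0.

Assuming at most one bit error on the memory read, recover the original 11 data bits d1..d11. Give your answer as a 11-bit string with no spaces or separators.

10011110100

s1 (pos 1,3,5,7,9,11,13,15): 1⊕1⊕0⊕1⊕1⊕1⊕0⊕0 = 1
s2 (pos 2,3,6,7,10,11,14,15): 0⊕1⊕0⊕1⊕1⊕1⊕0⊕0 = 0
s4 (pos 4,5,6,7,12,13,14,15): 0⊕0⊕0⊕1⊕0⊕0⊕0⊕0 = 1
s8 (pos 8,9,10,11,12,13,14,15): 0⊕1⊕1⊕1⊕0⊕0⊕0⊕0 = 1
Syndrome s8…s1 = 1101 → error at position 13.
Flip position 13: 101000101110000 → 101000101110100
Read data bits from positions 3,5,6,7,9,10,11,12,13,14,15: 10011110100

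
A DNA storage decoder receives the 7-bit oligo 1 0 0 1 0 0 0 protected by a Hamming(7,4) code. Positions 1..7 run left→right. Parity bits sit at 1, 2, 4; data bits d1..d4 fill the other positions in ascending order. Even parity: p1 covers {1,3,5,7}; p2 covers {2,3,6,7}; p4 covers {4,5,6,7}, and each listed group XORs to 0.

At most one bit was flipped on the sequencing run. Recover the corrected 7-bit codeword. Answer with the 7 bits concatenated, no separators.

s1 (pos 1,3,5,7): 1⊕0⊕0⊕0 = 1
s2 (pos 2,3,6,7): 0⊕0⊕0⊕0 = 0
s4 (pos 4,5,6,7): 1⊕0⊕0⊕0 = 1
Syndrome s4…s1 = 101 → error at position 5.
Flip position 5: 1001000 → 1001100

1001100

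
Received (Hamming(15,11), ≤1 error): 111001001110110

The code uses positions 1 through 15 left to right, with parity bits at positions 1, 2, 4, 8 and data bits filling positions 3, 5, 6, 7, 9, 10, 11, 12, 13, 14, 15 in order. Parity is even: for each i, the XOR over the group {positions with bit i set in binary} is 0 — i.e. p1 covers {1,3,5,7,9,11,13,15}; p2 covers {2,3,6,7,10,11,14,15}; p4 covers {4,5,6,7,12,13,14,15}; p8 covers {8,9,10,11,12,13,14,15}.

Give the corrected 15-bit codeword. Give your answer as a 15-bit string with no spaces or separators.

s1 (pos 1,3,5,7,9,11,13,15): 1⊕1⊕0⊕0⊕1⊕1⊕1⊕0 = 1
s2 (pos 2,3,6,7,10,11,14,15): 1⊕1⊕1⊕0⊕1⊕1⊕1⊕0 = 0
s4 (pos 4,5,6,7,12,13,14,15): 0⊕0⊕1⊕0⊕0⊕1⊕1⊕0 = 1
s8 (pos 8,9,10,11,12,13,14,15): 0⊕1⊕1⊕1⊕0⊕1⊕1⊕0 = 1
Syndrome s8…s1 = 1101 → error at position 13.
Flip position 13: 111001001110110 → 111001001110010

111001001110010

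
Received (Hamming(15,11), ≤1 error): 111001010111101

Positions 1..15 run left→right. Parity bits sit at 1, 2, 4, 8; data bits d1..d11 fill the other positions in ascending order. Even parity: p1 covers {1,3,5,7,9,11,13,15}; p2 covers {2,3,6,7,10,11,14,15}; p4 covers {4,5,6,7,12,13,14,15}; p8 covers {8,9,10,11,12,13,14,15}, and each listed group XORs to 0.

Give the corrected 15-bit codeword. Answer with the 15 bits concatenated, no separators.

011001010111101

s1 (pos 1,3,5,7,9,11,13,15): 1⊕1⊕0⊕0⊕0⊕1⊕1⊕1 = 1
s2 (pos 2,3,6,7,10,11,14,15): 1⊕1⊕1⊕0⊕1⊕1⊕0⊕1 = 0
s4 (pos 4,5,6,7,12,13,14,15): 0⊕0⊕1⊕0⊕1⊕1⊕0⊕1 = 0
s8 (pos 8,9,10,11,12,13,14,15): 1⊕0⊕1⊕1⊕1⊕1⊕0⊕1 = 0
Syndrome s8…s1 = 0001 → error at position 1.
Flip position 1: 111001010111101 → 011001010111101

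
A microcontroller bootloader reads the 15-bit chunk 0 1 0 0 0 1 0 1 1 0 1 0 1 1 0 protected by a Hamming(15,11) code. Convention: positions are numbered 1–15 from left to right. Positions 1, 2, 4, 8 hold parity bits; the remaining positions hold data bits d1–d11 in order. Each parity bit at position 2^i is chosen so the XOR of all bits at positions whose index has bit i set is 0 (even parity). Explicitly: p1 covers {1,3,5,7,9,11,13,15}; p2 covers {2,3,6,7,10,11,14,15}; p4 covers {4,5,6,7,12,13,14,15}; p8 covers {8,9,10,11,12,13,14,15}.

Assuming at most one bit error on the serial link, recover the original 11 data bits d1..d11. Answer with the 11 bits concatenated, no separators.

00101010010

s1 (pos 1,3,5,7,9,11,13,15): 0⊕0⊕0⊕0⊕1⊕1⊕1⊕0 = 1
s2 (pos 2,3,6,7,10,11,14,15): 1⊕0⊕1⊕0⊕0⊕1⊕1⊕0 = 0
s4 (pos 4,5,6,7,12,13,14,15): 0⊕0⊕1⊕0⊕0⊕1⊕1⊕0 = 1
s8 (pos 8,9,10,11,12,13,14,15): 1⊕1⊕0⊕1⊕0⊕1⊕1⊕0 = 1
Syndrome s8…s1 = 1101 → error at position 13.
Flip position 13: 010001011010110 → 010001011010010
Read data bits from positions 3,5,6,7,9,10,11,12,13,14,15: 00101010010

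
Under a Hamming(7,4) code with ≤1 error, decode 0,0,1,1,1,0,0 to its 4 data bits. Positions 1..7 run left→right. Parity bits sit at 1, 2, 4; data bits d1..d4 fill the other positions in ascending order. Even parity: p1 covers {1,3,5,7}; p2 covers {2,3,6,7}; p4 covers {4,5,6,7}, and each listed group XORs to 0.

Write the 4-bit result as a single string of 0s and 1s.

1100

s1 (pos 1,3,5,7): 0⊕1⊕1⊕0 = 0
s2 (pos 2,3,6,7): 0⊕1⊕0⊕0 = 1
s4 (pos 4,5,6,7): 1⊕1⊕0⊕0 = 0
Syndrome s4…s1 = 010 → error at position 2.
Flip position 2: 0011100 → 0111100
Read data bits from positions 3,5,6,7: 1100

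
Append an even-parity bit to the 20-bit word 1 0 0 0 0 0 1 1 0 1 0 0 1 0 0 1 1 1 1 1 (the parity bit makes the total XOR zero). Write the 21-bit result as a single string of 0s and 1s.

100000110100100111110

XOR of the 20 data bits: 1⊕0⊕0⊕0⊕0⊕0⊕1⊕1⊕0⊕1⊕0⊕0⊕1⊕0⊕0⊕1⊕1⊕1⊕1⊕1 = 0
Parity bit = 0 (so all 21 bits XOR to 0).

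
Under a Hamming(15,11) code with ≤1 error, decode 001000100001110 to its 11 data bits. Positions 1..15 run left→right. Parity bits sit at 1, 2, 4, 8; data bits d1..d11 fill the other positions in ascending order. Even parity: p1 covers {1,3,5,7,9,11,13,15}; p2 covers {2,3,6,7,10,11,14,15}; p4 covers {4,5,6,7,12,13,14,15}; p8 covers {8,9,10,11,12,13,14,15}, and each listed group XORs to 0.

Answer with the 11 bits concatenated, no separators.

10010011110

s1 (pos 1,3,5,7,9,11,13,15): 0⊕1⊕0⊕1⊕0⊕0⊕1⊕0 = 1
s2 (pos 2,3,6,7,10,11,14,15): 0⊕1⊕0⊕1⊕0⊕0⊕1⊕0 = 1
s4 (pos 4,5,6,7,12,13,14,15): 0⊕0⊕0⊕1⊕1⊕1⊕1⊕0 = 0
s8 (pos 8,9,10,11,12,13,14,15): 0⊕0⊕0⊕0⊕1⊕1⊕1⊕0 = 1
Syndrome s8…s1 = 1011 → error at position 11.
Flip position 11: 001000100001110 → 001000100011110
Read data bits from positions 3,5,6,7,9,10,11,12,13,14,15: 10010011110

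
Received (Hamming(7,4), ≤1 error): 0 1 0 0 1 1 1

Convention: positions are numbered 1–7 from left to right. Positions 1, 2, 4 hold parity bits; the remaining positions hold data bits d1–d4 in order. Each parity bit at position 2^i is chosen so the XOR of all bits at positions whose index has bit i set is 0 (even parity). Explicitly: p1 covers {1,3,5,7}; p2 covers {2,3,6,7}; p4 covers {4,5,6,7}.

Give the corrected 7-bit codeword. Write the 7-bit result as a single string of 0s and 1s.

s1 (pos 1,3,5,7): 0⊕0⊕1⊕1 = 0
s2 (pos 2,3,6,7): 1⊕0⊕1⊕1 = 1
s4 (pos 4,5,6,7): 0⊕1⊕1⊕1 = 1
Syndrome s4…s1 = 110 → error at position 6.
Flip position 6: 0100111 → 0100101

0100101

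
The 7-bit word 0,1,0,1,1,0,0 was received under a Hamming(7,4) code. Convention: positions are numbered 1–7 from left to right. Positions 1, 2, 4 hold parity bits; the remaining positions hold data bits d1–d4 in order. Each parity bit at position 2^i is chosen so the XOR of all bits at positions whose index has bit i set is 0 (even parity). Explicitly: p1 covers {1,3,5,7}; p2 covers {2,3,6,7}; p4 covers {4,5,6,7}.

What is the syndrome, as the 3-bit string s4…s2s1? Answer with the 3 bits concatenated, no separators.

011

s1 (pos 1,3,5,7): 0⊕0⊕1⊕0 = 1
s2 (pos 2,3,6,7): 1⊕0⊕0⊕0 = 1
s4 (pos 4,5,6,7): 1⊕1⊕0⊕0 = 0
Syndrome s4…s1 = 011 → error at position 3.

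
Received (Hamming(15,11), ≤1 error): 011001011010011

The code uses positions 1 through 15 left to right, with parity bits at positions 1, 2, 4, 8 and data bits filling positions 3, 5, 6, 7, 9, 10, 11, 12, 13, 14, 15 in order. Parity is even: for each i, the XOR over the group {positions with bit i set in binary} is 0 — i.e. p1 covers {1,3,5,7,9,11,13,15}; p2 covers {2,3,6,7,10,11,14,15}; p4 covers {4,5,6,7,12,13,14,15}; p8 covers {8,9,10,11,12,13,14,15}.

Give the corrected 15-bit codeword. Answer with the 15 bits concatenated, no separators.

011001011011011

s1 (pos 1,3,5,7,9,11,13,15): 0⊕1⊕0⊕0⊕1⊕1⊕0⊕1 = 0
s2 (pos 2,3,6,7,10,11,14,15): 1⊕1⊕1⊕0⊕0⊕1⊕1⊕1 = 0
s4 (pos 4,5,6,7,12,13,14,15): 0⊕0⊕1⊕0⊕0⊕0⊕1⊕1 = 1
s8 (pos 8,9,10,11,12,13,14,15): 1⊕1⊕0⊕1⊕0⊕0⊕1⊕1 = 1
Syndrome s8…s1 = 1100 → error at position 12.
Flip position 12: 011001011010011 → 011001011011011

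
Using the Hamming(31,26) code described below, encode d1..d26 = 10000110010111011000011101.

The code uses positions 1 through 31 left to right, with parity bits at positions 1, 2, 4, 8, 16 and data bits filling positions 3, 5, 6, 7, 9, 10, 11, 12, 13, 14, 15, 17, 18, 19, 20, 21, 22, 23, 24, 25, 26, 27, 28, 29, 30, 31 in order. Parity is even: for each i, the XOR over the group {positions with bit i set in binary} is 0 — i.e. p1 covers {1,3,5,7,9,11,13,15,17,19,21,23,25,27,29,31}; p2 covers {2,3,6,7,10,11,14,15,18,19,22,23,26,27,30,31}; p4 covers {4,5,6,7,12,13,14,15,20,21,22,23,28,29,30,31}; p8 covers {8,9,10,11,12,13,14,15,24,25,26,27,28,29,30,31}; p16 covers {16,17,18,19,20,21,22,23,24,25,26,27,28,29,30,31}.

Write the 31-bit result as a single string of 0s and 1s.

Place data at non-parity positions: p1 p2 1 p4 0 0 0 p8 0 1 1 0 0 1 0 p16 1 1 1 0 1 1 0 0 0 0 1 1 1 0 1
p1 (pos 1,3,5,7,9,11,13,15,17,19,21,23,25,27,29,31): XOR of data positions = 1⊕0⊕0⊕0⊕1⊕0⊕0⊕1⊕1⊕1⊕0⊕0⊕1⊕1⊕1 = 0
p2 (pos 2,3,6,7,10,11,14,15,18,19,22,23,26,27,30,31): XOR of data positions = 1⊕0⊕0⊕1⊕1⊕1⊕0⊕1⊕1⊕1⊕0⊕0⊕1⊕0⊕1 = 1
p4 (pos 4,5,6,7,12,13,14,15,20,21,22,23,28,29,30,31): XOR of data positions = 0⊕0⊕0⊕0⊕0⊕1⊕0⊕0⊕1⊕1⊕0⊕1⊕1⊕0⊕1 = 0
p8 (pos 8,9,10,11,12,13,14,15,24,25,26,27,28,29,30,31): XOR of data positions = 0⊕1⊕1⊕0⊕0⊕1⊕0⊕0⊕0⊕0⊕1⊕1⊕1⊕0⊕1 = 1
p16 (pos 16,17,18,19,20,21,22,23,24,25,26,27,28,29,30,31): XOR of data positions = 1⊕1⊕1⊕0⊕1⊕1⊕0⊕0⊕0⊕0⊕1⊕1⊕1⊕0⊕1 = 1
Codeword: 0110000101100101111011000011101

0110000101100101111011000011101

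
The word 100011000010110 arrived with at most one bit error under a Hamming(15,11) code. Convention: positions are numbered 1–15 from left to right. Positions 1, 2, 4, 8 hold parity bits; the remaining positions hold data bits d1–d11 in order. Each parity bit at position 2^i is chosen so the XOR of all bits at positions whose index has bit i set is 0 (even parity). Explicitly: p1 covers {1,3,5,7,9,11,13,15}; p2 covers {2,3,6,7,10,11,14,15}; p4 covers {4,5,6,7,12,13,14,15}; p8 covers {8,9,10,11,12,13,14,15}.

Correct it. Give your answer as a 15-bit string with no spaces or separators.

100011000110110

s1 (pos 1,3,5,7,9,11,13,15): 1⊕0⊕1⊕0⊕0⊕1⊕1⊕0 = 0
s2 (pos 2,3,6,7,10,11,14,15): 0⊕0⊕1⊕0⊕0⊕1⊕1⊕0 = 1
s4 (pos 4,5,6,7,12,13,14,15): 0⊕1⊕1⊕0⊕0⊕1⊕1⊕0 = 0
s8 (pos 8,9,10,11,12,13,14,15): 0⊕0⊕0⊕1⊕0⊕1⊕1⊕0 = 1
Syndrome s8…s1 = 1010 → error at position 10.
Flip position 10: 100011000010110 → 100011000110110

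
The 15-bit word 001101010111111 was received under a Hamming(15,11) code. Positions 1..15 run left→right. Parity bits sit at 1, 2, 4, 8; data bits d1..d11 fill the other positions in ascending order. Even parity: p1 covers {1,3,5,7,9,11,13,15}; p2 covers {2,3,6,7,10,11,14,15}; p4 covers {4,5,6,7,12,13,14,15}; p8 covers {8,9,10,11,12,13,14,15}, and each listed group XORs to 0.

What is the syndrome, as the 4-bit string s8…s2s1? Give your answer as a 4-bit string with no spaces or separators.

s1 (pos 1,3,5,7,9,11,13,15): 0⊕1⊕0⊕0⊕0⊕1⊕1⊕1 = 0
s2 (pos 2,3,6,7,10,11,14,15): 0⊕1⊕1⊕0⊕1⊕1⊕1⊕1 = 0
s4 (pos 4,5,6,7,12,13,14,15): 1⊕0⊕1⊕0⊕1⊕1⊕1⊕1 = 0
s8 (pos 8,9,10,11,12,13,14,15): 1⊕0⊕1⊕1⊕1⊕1⊕1⊕1 = 1
Syndrome s8…s1 = 1000 → error at position 8.

1000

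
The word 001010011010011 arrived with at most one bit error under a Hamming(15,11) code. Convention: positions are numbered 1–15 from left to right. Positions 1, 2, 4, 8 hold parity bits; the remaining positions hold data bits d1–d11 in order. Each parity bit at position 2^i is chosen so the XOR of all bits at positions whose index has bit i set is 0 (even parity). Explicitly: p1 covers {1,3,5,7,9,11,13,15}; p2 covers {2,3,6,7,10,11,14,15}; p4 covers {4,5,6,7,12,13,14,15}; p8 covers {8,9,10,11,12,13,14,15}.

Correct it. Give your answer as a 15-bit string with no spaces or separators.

s1 (pos 1,3,5,7,9,11,13,15): 0⊕1⊕1⊕0⊕1⊕1⊕0⊕1 = 1
s2 (pos 2,3,6,7,10,11,14,15): 0⊕1⊕0⊕0⊕0⊕1⊕1⊕1 = 0
s4 (pos 4,5,6,7,12,13,14,15): 0⊕1⊕0⊕0⊕0⊕0⊕1⊕1 = 1
s8 (pos 8,9,10,11,12,13,14,15): 1⊕1⊕0⊕1⊕0⊕0⊕1⊕1 = 1
Syndrome s8…s1 = 1101 → error at position 13.
Flip position 13: 001010011010011 → 001010011010111

001010011010111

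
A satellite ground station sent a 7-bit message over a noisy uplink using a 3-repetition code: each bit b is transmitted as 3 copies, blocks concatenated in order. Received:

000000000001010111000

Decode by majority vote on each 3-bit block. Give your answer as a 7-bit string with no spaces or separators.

Block 1 (000): 0 ones → 0
Block 2 (000): 0 ones → 0
Block 3 (000): 0 ones → 0
Block 4 (001): 1 one → 0
Block 5 (010): 1 one → 0
Block 6 (111): 3 ones → 1
Block 7 (000): 0 ones → 0

0000010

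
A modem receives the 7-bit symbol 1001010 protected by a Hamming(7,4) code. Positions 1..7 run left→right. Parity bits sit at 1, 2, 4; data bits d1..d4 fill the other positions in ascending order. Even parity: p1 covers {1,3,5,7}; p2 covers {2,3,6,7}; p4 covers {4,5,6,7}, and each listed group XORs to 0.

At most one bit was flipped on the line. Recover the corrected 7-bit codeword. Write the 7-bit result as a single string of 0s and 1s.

s1 (pos 1,3,5,7): 1⊕0⊕0⊕0 = 1
s2 (pos 2,3,6,7): 0⊕0⊕1⊕0 = 1
s4 (pos 4,5,6,7): 1⊕0⊕1⊕0 = 0
Syndrome s4…s1 = 011 → error at position 3.
Flip position 3: 1001010 → 1011010

1011010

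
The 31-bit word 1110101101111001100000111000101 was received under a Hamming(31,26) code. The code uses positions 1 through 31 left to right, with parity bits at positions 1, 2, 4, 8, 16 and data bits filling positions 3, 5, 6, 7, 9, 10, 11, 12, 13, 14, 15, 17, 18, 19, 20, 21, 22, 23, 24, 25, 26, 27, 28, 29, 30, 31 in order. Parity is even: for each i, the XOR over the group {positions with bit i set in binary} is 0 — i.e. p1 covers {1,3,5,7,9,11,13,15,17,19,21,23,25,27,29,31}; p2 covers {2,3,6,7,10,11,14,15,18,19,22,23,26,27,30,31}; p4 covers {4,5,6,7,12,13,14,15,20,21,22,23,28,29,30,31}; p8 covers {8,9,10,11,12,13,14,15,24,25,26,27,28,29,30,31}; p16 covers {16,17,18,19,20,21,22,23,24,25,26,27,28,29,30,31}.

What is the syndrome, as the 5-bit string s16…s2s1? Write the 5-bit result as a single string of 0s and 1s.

s1 (pos 1,3,5,7,9,11,13,15,17,19,21,23,25,27,29,31): 1⊕1⊕1⊕1⊕0⊕1⊕1⊕0⊕1⊕0⊕0⊕1⊕1⊕0⊕1⊕1 = 1
s2 (pos 2,3,6,7,10,11,14,15,18,19,22,23,26,27,30,31): 1⊕1⊕0⊕1⊕1⊕1⊕0⊕0⊕0⊕0⊕0⊕1⊕0⊕0⊕0⊕1 = 1
s4 (pos 4,5,6,7,12,13,14,15,20,21,22,23,28,29,30,31): 0⊕1⊕0⊕1⊕1⊕1⊕0⊕0⊕0⊕0⊕0⊕1⊕0⊕1⊕0⊕1 = 1
s8 (pos 8,9,10,11,12,13,14,15,24,25,26,27,28,29,30,31): 1⊕0⊕1⊕1⊕1⊕1⊕0⊕0⊕1⊕1⊕0⊕0⊕0⊕1⊕0⊕1 = 1
s16 (pos 16,17,18,19,20,21,22,23,24,25,26,27,28,29,30,31): 1⊕1⊕0⊕0⊕0⊕0⊕0⊕1⊕1⊕1⊕0⊕0⊕0⊕1⊕0⊕1 = 1
Syndrome s16…s1 = 11111 → error at position 31.

11111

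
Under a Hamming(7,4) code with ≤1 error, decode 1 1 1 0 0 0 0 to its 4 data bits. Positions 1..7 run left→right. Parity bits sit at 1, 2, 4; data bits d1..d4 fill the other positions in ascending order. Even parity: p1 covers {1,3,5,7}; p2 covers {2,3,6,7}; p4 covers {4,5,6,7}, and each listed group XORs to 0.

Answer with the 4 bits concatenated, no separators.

1000

s1 (pos 1,3,5,7): 1⊕1⊕0⊕0 = 0
s2 (pos 2,3,6,7): 1⊕1⊕0⊕0 = 0
s4 (pos 4,5,6,7): 0⊕0⊕0⊕0 = 0
Syndrome s4…s1 = 000 → no error.
Read data bits from positions 3,5,6,7: 1000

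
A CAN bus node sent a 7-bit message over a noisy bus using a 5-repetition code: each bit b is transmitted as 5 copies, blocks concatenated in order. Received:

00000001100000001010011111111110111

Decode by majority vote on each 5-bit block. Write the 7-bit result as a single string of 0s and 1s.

Block 1 (00000): 0 ones → 0
Block 2 (00110): 2 ones → 0
Block 3 (00000): 0 ones → 0
Block 4 (01010): 2 ones → 0
Block 5 (01111): 4 ones → 1
Block 6 (11111): 5 ones → 1
Block 7 (10111): 4 ones → 1

0000111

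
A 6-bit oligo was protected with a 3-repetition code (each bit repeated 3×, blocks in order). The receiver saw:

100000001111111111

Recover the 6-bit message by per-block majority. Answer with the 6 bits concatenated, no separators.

Block 1 (100): 1 one → 0
Block 2 (000): 0 ones → 0
Block 3 (001): 1 one → 0
Block 4 (111): 3 ones → 1
Block 5 (111): 3 ones → 1
Block 6 (111): 3 ones → 1

000111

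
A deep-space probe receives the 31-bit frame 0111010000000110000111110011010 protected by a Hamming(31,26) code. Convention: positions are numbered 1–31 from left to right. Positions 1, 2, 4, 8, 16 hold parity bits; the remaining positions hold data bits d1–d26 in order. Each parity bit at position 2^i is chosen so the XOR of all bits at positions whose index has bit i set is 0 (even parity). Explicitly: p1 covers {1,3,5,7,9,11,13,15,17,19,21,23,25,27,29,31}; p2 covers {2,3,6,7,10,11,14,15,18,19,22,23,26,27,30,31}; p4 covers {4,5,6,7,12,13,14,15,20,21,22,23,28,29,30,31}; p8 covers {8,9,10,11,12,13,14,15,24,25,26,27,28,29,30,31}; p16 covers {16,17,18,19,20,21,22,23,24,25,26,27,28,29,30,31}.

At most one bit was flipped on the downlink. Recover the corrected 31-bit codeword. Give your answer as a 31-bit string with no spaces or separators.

0101010000000110000111110011010

s1 (pos 1,3,5,7,9,11,13,15,17,19,21,23,25,27,29,31): 0⊕1⊕0⊕0⊕0⊕0⊕0⊕1⊕0⊕0⊕1⊕1⊕0⊕1⊕0⊕0 = 1
s2 (pos 2,3,6,7,10,11,14,15,18,19,22,23,26,27,30,31): 1⊕1⊕1⊕0⊕0⊕0⊕1⊕1⊕0⊕0⊕1⊕1⊕0⊕1⊕1⊕0 = 1
s4 (pos 4,5,6,7,12,13,14,15,20,21,22,23,28,29,30,31): 1⊕0⊕1⊕0⊕0⊕0⊕1⊕1⊕1⊕1⊕1⊕1⊕1⊕0⊕1⊕0 = 0
s8 (pos 8,9,10,11,12,13,14,15,24,25,26,27,28,29,30,31): 0⊕0⊕0⊕0⊕0⊕0⊕1⊕1⊕1⊕0⊕0⊕1⊕1⊕0⊕1⊕0 = 0
s16 (pos 16,17,18,19,20,21,22,23,24,25,26,27,28,29,30,31): 0⊕0⊕0⊕0⊕1⊕1⊕1⊕1⊕1⊕0⊕0⊕1⊕1⊕0⊕1⊕0 = 0
Syndrome s16…s1 = 00011 → error at position 3.
Flip position 3: 0111010000000110000111110011010 → 0101010000000110000111110011010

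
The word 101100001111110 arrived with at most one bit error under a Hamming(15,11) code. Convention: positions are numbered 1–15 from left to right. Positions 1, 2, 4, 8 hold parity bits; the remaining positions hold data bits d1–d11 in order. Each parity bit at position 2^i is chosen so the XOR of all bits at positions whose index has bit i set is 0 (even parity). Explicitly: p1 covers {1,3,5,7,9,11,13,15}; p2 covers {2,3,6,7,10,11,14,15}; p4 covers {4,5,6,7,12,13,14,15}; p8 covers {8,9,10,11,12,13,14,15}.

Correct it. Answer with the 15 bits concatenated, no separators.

s1 (pos 1,3,5,7,9,11,13,15): 1⊕1⊕0⊕0⊕1⊕1⊕1⊕0 = 1
s2 (pos 2,3,6,7,10,11,14,15): 0⊕1⊕0⊕0⊕1⊕1⊕1⊕0 = 0
s4 (pos 4,5,6,7,12,13,14,15): 1⊕0⊕0⊕0⊕1⊕1⊕1⊕0 = 0
s8 (pos 8,9,10,11,12,13,14,15): 0⊕1⊕1⊕1⊕1⊕1⊕1⊕0 = 0
Syndrome s8…s1 = 0001 → error at position 1.
Flip position 1: 101100001111110 → 001100001111110

001100001111110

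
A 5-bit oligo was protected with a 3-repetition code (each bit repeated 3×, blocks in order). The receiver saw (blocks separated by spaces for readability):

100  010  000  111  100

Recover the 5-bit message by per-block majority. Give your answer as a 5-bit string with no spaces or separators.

00010

Block 1 (100): 1 one → 0
Block 2 (010): 1 one → 0
Block 3 (000): 0 ones → 0
Block 4 (111): 3 ones → 1
Block 5 (100): 1 one → 0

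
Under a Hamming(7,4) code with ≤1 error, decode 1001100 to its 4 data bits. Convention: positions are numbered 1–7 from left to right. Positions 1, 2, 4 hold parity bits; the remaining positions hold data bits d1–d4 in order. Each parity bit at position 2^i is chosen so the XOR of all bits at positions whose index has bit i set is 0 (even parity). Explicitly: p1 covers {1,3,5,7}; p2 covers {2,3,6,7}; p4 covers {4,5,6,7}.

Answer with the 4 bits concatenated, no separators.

0100

s1 (pos 1,3,5,7): 1⊕0⊕1⊕0 = 0
s2 (pos 2,3,6,7): 0⊕0⊕0⊕0 = 0
s4 (pos 4,5,6,7): 1⊕1⊕0⊕0 = 0
Syndrome s4…s1 = 000 → no error.
Read data bits from positions 3,5,6,7: 0100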